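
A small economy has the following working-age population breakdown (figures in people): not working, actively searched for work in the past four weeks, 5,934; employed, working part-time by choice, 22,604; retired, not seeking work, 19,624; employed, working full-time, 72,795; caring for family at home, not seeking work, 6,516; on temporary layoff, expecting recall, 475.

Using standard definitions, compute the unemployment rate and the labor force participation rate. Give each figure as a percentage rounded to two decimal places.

Unemployment rate ≈ 6.30%; labor force participation rate ≈ 79.57%.

Employed = 22,604 + 72,795 = 95,399.
Unemployed = 5,934 + 475 = 6,409 (jobless and actively searching, or on temporary layoff).
Labor force = 95,399 + 6,409 = 101,808.
Not in labor force = 19,624 + 6,516 = 26,140 (those not working and not actively searching are outside the labor force).
Civilian working-age population = 101,808 + 26,140 = 127,948.
Unemployment rate = 6,409 / 101,808 = 6.30%.
Labor force participation rate = 101,808 / 127,948 = 79.57%.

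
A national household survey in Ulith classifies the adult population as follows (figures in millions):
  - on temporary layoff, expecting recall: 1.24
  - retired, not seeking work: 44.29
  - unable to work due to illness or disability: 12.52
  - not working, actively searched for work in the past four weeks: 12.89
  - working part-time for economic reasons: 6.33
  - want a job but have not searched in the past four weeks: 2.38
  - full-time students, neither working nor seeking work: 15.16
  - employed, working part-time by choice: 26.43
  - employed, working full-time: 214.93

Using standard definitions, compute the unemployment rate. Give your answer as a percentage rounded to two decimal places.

Unemployment rate ≈ 5.40%.

Employed = 6.33 + 26.43 + 214.93 = 247.69 million (anyone who worked, including part-time for economic reasons, counts as employed).
Unemployed = 1.24 + 12.89 = 14.13 million (jobless and actively searching, or on temporary layoff).
Labor force = 247.69 + 14.13 = 261.82 million.
Unemployment rate = 14.13 / 261.82 = 5.40%.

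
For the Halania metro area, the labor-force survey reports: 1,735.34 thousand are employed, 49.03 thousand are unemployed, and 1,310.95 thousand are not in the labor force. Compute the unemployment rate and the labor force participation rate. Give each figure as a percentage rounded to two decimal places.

Labor force = employed + unemployed = 1,735.34 + 49.03 = 1,784.37 thousand.
Working-age population = 1,784.37 + 1,310.95 = 3,095.32 thousand.
Unemployment rate = 49.03 / 1,784.37 = 2.75%.
Labor force participation rate = 1,784.37 / 3,095.32 = 57.65%.

Unemployment rate ≈ 2.75%; labor force participation rate ≈ 57.65%.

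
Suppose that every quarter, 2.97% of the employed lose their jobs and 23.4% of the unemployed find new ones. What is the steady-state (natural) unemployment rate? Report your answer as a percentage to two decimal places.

At steady state the flows balance: s·E = f·U, so U/(E+U) = s/(s+f).
u* = 2.97 / (2.97 + 23.4) = 2.97 / 26.37 = 11.26%.

Steady-state unemployment rate ≈ 11.26%.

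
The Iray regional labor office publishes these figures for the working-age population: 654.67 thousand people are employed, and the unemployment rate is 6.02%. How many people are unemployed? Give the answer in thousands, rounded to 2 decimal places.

Let U be the number unemployed. The labor force is E + U, and U/(E+U) = 0.0602.
So U = 0.0602 × 654.67 / (1 − 0.0602) = 39.4111 / 0.9398 ≈ 41.94 thousand.

About 41.94 thousand are unemployed.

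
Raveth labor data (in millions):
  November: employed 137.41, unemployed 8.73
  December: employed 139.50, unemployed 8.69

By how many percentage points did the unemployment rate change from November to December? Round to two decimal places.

The unemployment rate changed by −0.11 percentage points.

November: labor force = 137.41 + 8.73 = 146.14; u = 8.73/146.14 = 5.97%.
December: labor force = 139.50 + 8.69 = 148.19; u = 8.69/148.19 = 5.86%.
Change = 5.86% − 5.97% = −0.11 pp.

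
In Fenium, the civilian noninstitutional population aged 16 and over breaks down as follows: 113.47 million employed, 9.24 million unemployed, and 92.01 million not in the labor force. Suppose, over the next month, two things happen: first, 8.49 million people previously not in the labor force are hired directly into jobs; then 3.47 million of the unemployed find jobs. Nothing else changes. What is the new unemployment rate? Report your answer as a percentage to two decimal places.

New unemployment rate ≈ 4.40%.

Initially, labor force = 113.47 + 9.24 = 122.71 million, so u = 9.24/122.71 = 7.53%.
After the first change, employed and labor force both rise by 8.49; unemployed unchanged → E = 121.96, U = 9.24, labor force = 131.20 million.
After the second change, unemployed falls and employed rises by 3.47; labor force unchanged → E = 125.43, U = 5.77, labor force = 131.20 million.
New unemployment rate = 5.77 / 131.20 = 4.40%.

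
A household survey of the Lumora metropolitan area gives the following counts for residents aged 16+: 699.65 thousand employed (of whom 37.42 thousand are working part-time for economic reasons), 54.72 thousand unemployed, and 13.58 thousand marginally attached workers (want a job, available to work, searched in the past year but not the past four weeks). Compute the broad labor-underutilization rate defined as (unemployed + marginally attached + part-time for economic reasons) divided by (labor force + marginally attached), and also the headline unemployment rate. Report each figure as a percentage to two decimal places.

Broad underutilization rate ≈ 13.77%; headline unemployment rate ≈ 7.25%.

Labor force = 699.65 + 54.72 = 754.37 thousand.
Numerator = 54.72 + 13.58 + 37.42 = 105.72 thousand.
Denominator = 754.37 + 13.58 = 767.95 thousand.
Broad rate = 105.72 / 767.95 = 13.77%.
Headline unemployment rate = 54.72 / 754.37 = 7.25%.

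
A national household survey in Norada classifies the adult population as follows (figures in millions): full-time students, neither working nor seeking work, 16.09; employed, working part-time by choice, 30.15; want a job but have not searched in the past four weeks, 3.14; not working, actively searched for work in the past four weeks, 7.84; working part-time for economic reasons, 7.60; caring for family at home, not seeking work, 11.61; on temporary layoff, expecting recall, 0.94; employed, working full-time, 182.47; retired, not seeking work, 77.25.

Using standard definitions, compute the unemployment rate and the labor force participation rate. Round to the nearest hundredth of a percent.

Unemployment rate ≈ 3.83%; labor force participation rate ≈ 67.93%.

Employed = 30.15 + 7.60 + 182.47 = 220.22 million (anyone who worked, including part-time for economic reasons, counts as employed).
Unemployed = 7.84 + 0.94 = 8.78 million (jobless and actively searching, or on temporary layoff).
Labor force = 220.22 + 8.78 = 229.00 million.
Not in labor force = 16.09 + 3.14 + 11.61 + 77.25 = 108.09 million (those not working and not actively searching are outside the labor force — including those who want a job but have given up searching).
Civilian working-age population = 229.00 + 108.09 = 337.09 million.
Unemployment rate = 8.78 / 229.00 = 3.83%.
Labor force participation rate = 229.00 / 337.09 = 67.93%.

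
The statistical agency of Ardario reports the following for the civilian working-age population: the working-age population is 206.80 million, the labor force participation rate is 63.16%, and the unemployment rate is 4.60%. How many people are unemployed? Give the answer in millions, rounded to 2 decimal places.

About 6.01 million are unemployed.

Labor force = 0.6316 × 206.80 = 130.61 million.
Unemployed = 0.0460 × 130.61 ≈ 6.01 million.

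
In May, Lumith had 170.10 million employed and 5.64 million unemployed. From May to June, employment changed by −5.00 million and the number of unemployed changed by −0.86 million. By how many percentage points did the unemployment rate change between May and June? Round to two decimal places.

May: labor force = 170.10 + 5.64 = 175.74; u = 5.64/175.74 = 3.21%.
June: labor force = 165.10 + 4.78 = 169.88; u = 4.78/169.88 = 2.81%.
Change = 2.81% − 3.21% = −0.40 pp.

The unemployment rate changed by −0.40 percentage points.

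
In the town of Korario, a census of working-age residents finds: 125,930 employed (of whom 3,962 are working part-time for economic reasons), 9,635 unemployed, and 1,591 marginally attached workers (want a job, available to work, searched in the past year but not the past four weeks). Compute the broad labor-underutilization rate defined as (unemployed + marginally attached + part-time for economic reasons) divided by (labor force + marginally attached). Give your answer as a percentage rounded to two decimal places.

Labor force = 125,930 + 9,635 = 135,565.
Numerator = 9,635 + 1,591 + 3,962 = 15,188.
Denominator = 135,565 + 1,591 = 137,156.
Broad rate = 15,188 / 137,156 = 11.07%.

Broad underutilization rate ≈ 11.07%.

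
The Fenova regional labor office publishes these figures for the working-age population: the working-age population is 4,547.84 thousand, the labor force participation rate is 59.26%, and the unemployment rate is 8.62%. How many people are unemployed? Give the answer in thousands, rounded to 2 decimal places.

About 232.31 thousand are unemployed.

Labor force = 0.5926 × 4,547.84 = 2,695.05 thousand.
Unemployed = 0.0862 × 2,695.05 ≈ 232.31 thousand.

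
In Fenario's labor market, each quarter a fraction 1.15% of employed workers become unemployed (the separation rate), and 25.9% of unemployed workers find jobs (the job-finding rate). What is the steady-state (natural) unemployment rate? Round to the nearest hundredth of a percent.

Steady-state unemployment rate ≈ 4.25%.

At steady state the flows balance: s·E = f·U, so U/(E+U) = s/(s+f).
u* = 1.15 / (1.15 + 25.9) = 1.15 / 27.05 = 4.25%.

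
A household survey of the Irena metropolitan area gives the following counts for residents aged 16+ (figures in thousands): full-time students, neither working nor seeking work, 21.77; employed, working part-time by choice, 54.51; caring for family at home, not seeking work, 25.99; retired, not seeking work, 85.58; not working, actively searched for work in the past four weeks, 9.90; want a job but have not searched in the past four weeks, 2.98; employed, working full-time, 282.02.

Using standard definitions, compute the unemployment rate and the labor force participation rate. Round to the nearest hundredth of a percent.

Employed = 54.51 + 282.02 = 336.53 thousand.
Unemployed = 9.90 thousand.
Labor force = 336.53 + 9.90 = 346.43 thousand.
Not in labor force = 21.77 + 25.99 + 85.58 + 2.98 = 136.32 thousand (those not working and not actively searching are outside the labor force — including those who want a job but have given up searching).
Civilian working-age population = 346.43 + 136.32 = 482.75 thousand.
Unemployment rate = 9.90 / 346.43 = 2.86%.
Labor force participation rate = 346.43 / 482.75 = 71.76%.

Unemployment rate ≈ 2.86%; labor force participation rate ≈ 71.76%.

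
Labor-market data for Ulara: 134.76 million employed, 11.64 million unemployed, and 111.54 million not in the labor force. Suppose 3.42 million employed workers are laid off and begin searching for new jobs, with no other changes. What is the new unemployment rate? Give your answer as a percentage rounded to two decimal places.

Initially, labor force = 134.76 + 11.64 = 146.40 million, so u = 11.64/146.40 = 7.95%.
After the change, employed falls and unemployed rises by 3.42; labor force unchanged → E = 131.34, U = 15.06, labor force = 146.40 million.
New unemployment rate = 15.06 / 146.40 = 10.29%.

New unemployment rate ≈ 10.29%.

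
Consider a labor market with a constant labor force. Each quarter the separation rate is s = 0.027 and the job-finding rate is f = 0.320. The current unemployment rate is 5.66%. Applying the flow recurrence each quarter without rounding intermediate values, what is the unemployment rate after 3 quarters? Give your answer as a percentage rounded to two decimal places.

Unemployment rate after three quarters ≈ 7.19%.

With a fixed labor force, u_{t+1} = u_t + s·(1−u_t) − f·u_t = u_t·(1−s−f) + s.
Here 1−s−f = 0.653 and s = 0.027.
u_1 = 0.056600 × 0.653 + 0.027 = 0.063960.
u_2 = 0.063960 × 0.653 + 0.027 = 0.068766.
u_3 = 0.068766 × 0.653 + 0.027 = 0.071904.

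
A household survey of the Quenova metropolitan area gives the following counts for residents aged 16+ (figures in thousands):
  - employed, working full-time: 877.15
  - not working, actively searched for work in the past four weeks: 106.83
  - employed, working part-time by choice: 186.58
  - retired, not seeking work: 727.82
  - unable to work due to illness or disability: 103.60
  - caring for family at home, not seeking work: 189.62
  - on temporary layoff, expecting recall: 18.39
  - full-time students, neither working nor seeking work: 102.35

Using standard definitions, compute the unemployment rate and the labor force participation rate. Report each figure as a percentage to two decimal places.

Employed = 877.15 + 186.58 = 1,063.73 thousand.
Unemployed = 106.83 + 18.39 = 125.22 thousand (jobless and actively searching, or on temporary layoff).
Labor force = 1,063.73 + 125.22 = 1,188.95 thousand.
Not in labor force = 727.82 + 103.60 + 189.62 + 102.35 = 1,123.39 thousand (those not working and not actively searching are outside the labor force).
Civilian working-age population = 1,188.95 + 1,123.39 = 2,312.34 thousand.
Unemployment rate = 125.22 / 1,188.95 = 10.53%.
Labor force participation rate = 1,188.95 / 2,312.34 = 51.42%.

Unemployment rate ≈ 10.53%; labor force participation rate ≈ 51.42%.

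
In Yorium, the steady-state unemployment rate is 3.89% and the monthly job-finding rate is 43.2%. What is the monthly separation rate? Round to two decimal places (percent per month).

Separation rate ≈ 1.75% per month.

From u* = s/(s+f): s = u·f/(1−u).
s = 0.0389 × 43.2 / (1 − 0.0389) = 1.6805 / 0.9611 ≈ 1.75% per month.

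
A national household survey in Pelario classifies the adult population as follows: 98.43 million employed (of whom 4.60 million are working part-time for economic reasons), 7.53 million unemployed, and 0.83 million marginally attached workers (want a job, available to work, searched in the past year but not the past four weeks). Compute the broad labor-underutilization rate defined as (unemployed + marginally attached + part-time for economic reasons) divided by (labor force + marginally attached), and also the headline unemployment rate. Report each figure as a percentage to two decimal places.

Labor force = 98.43 + 7.53 = 105.96 million.
Numerator = 7.53 + 0.83 + 4.60 = 12.96 million.
Denominator = 105.96 + 0.83 = 106.79 million.
Broad rate = 12.96 / 106.79 = 12.14%.
Headline unemployment rate = 7.53 / 105.96 = 7.11%.

Broad underutilization rate ≈ 12.14%; headline unemployment rate ≈ 7.11%.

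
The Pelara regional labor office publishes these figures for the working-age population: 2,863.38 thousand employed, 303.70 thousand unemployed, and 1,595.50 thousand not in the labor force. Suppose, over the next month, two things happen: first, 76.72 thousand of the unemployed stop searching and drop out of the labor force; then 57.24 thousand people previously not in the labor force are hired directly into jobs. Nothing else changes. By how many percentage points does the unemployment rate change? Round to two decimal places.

Initially, labor force = 2,863.38 + 303.70 = 3,167.08 thousand, so u = 303.70/3,167.08 = 9.59%.
After the first change, unemployed and labor force both fall by 76.72 → E = 2,863.38, U = 226.98, labor force = 3,090.36 thousand.
After the second change, employed and labor force both rise by 57.24; unemployed unchanged → E = 2,920.62, U = 226.98, labor force = 3,147.60 thousand.
New unemployment rate = 226.98 / 3,147.60 = 7.21%.
Change = 7.21% − 9.59% = −2.38 percentage points.

The unemployment rate changes by −2.38 percentage points.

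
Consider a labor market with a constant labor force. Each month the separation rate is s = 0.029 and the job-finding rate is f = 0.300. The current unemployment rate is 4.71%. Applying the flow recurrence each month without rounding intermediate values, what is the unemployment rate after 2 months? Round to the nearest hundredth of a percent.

With a fixed labor force, u_{t+1} = u_t + s·(1−u_t) − f·u_t = u_t·(1−s−f) + s.
Here 1−s−f = 0.671 and s = 0.029.
u_1 = 0.047100 × 0.671 + 0.029 = 0.060604.
u_2 = 0.060604 × 0.671 + 0.029 = 0.069665.

Unemployment rate after two months ≈ 6.97%.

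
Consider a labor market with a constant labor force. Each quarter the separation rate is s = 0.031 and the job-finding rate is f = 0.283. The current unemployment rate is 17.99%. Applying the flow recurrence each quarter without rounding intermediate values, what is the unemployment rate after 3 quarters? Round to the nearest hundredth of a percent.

With a fixed labor force, u_{t+1} = u_t + s·(1−u_t) − f·u_t = u_t·(1−s−f) + s.
Here 1−s−f = 0.686 and s = 0.031.
u_1 = 0.179900 × 0.686 + 0.031 = 0.154411.
u_2 = 0.154411 × 0.686 + 0.031 = 0.136926.
u_3 = 0.136926 × 0.686 + 0.031 = 0.124931.

Unemployment rate after three quarters ≈ 12.49%.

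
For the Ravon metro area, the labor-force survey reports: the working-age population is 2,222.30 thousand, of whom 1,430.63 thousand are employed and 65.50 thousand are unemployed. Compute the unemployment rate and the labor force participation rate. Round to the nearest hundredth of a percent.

Unemployment rate ≈ 4.38%; labor force participation rate ≈ 67.32%.

Labor force = employed + unemployed = 1,430.63 + 65.50 = 1,496.13 thousand.
Unemployment rate = 65.50 / 1,496.13 = 4.38%.
Labor force participation rate = 1,496.13 / 2,222.30 = 67.32%.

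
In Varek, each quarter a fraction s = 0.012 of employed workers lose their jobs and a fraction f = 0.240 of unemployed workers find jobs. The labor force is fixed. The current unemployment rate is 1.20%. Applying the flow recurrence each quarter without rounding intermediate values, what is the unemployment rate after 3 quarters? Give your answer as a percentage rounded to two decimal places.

With a fixed labor force, u_{t+1} = u_t + s·(1−u_t) − f·u_t = u_t·(1−s−f) + s.
Here 1−s−f = 0.748 and s = 0.012.
u_1 = 0.012000 × 0.748 + 0.012 = 0.020976.
u_2 = 0.020976 × 0.748 + 0.012 = 0.027690.
u_3 = 0.027690 × 0.748 + 0.012 = 0.032712.

Unemployment rate after three quarters ≈ 3.27%.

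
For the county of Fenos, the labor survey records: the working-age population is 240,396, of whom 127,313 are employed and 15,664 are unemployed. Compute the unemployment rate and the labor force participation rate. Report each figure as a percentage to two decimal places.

Labor force = employed + unemployed = 127,313 + 15,664 = 142,977.
Unemployment rate = 15,664 / 142,977 = 10.96%.
Labor force participation rate = 142,977 / 240,396 = 59.48%.

Unemployment rate ≈ 10.96%; labor force participation rate ≈ 59.48%.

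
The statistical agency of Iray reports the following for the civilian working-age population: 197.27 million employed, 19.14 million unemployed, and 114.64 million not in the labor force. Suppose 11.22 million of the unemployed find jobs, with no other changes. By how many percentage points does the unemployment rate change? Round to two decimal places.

The unemployment rate changes by −5.18 percentage points.

Initially, labor force = 197.27 + 19.14 = 216.41 million, so u = 19.14/216.41 = 8.84%.
After the change, unemployed falls and employed rises by 11.22; labor force unchanged → E = 208.49, U = 7.92, labor force = 216.41 million.
New unemployment rate = 7.92 / 216.41 = 3.66%.
Change = 3.66% − 8.84% = −5.18 percentage points.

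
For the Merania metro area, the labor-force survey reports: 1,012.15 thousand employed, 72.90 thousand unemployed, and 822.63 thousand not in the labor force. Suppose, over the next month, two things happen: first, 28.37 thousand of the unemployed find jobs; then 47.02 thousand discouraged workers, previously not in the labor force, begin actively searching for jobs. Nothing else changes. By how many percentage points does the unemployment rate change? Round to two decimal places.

Initially, labor force = 1,012.15 + 72.90 = 1,085.05 thousand, so u = 72.90/1,085.05 = 6.72%.
After the first change, unemployed falls and employed rises by 28.37; labor force unchanged → E = 1,040.52, U = 44.53, labor force = 1,085.05 thousand.
After the second change, unemployed and labor force both rise by 47.02 → E = 1,040.52, U = 91.55, labor force = 1,132.07 thousand.
New unemployment rate = 91.55 / 1,132.07 = 8.09%.
Change = 8.09% − 6.72% = +1.37 percentage points.

The unemployment rate changes by +1.37 percentage points.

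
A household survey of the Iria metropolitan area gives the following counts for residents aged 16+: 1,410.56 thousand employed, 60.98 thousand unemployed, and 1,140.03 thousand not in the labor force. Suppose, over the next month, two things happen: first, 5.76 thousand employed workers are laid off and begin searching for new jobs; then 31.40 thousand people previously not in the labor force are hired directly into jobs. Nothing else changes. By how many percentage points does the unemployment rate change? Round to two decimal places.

The unemployment rate changes by +0.30 percentage points.

Initially, labor force = 1,410.56 + 60.98 = 1,471.54 thousand, so u = 60.98/1,471.54 = 4.14%.
After the first change, employed falls and unemployed rises by 5.76; labor force unchanged → E = 1,404.80, U = 66.74, labor force = 1,471.54 thousand.
After the second change, employed and labor force both rise by 31.40; unemployed unchanged → E = 1,436.20, U = 66.74, labor force = 1,502.94 thousand.
New unemployment rate = 66.74 / 1,502.94 = 4.44%.
Change = 4.44% − 4.14% = +0.30 percentage points.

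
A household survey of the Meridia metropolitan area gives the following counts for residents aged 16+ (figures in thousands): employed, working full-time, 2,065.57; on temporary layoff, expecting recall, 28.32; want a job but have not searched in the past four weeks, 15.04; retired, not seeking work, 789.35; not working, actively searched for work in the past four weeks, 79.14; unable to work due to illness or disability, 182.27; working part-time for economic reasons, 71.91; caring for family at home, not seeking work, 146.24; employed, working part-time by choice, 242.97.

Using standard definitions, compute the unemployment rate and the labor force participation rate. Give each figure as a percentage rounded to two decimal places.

Unemployment rate ≈ 4.32%; labor force participation rate ≈ 68.71%.

Employed = 2,065.57 + 71.91 + 242.97 = 2,380.45 thousand (anyone who worked, including part-time for economic reasons, counts as employed).
Unemployed = 28.32 + 79.14 = 107.46 thousand (jobless and actively searching, or on temporary layoff).
Labor force = 2,380.45 + 107.46 = 2,487.91 thousand.
Not in labor force = 15.04 + 789.35 + 182.27 + 146.24 = 1,132.90 thousand (those not working and not actively searching are outside the labor force — including those who want a job but have given up searching).
Civilian working-age population = 2,487.91 + 1,132.90 = 3,620.81 thousand.
Unemployment rate = 107.46 / 2,487.91 = 4.32%.
Labor force participation rate = 2,487.91 / 3,620.81 = 68.71%.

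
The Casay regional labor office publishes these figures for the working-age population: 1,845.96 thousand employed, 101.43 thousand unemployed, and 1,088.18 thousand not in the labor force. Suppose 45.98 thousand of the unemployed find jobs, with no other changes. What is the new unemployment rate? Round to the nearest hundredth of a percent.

New unemployment rate ≈ 2.85%.

Initially, labor force = 1,845.96 + 101.43 = 1,947.39 thousand, so u = 101.43/1,947.39 = 5.21%.
After the change, unemployed falls and employed rises by 45.98; labor force unchanged → E = 1,891.94, U = 55.45, labor force = 1,947.39 thousand.
New unemployment rate = 55.45 / 1,947.39 = 2.85%.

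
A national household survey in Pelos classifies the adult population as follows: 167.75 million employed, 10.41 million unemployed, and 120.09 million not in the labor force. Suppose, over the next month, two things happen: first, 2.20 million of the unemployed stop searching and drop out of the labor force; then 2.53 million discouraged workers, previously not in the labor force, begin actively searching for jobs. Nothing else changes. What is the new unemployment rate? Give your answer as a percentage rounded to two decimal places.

Initially, labor force = 167.75 + 10.41 = 178.16 million, so u = 10.41/178.16 = 5.84%.
After the first change, unemployed and labor force both fall by 2.20 → E = 167.75, U = 8.21, labor force = 175.96 million.
After the second change, unemployed and labor force both rise by 2.53 → E = 167.75, U = 10.74, labor force = 178.49 million.
New unemployment rate = 10.74 / 178.49 = 6.02%.

New unemployment rate ≈ 6.02%.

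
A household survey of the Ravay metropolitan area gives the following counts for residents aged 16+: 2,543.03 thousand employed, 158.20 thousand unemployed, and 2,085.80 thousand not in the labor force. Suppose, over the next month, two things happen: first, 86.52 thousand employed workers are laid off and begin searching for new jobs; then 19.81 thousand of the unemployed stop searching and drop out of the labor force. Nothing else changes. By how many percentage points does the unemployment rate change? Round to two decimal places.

The unemployment rate changes by +2.53 percentage points.

Initially, labor force = 2,543.03 + 158.20 = 2,701.23 thousand, so u = 158.20/2,701.23 = 5.86%.
After the first change, employed falls and unemployed rises by 86.52; labor force unchanged → E = 2,456.51, U = 244.72, labor force = 2,701.23 thousand.
After the second change, unemployed and labor force both fall by 19.81 → E = 2,456.51, U = 224.91, labor force = 2,681.42 thousand.
New unemployment rate = 224.91 / 2,681.42 = 8.39%.
Change = 8.39% − 5.86% = +2.53 percentage points.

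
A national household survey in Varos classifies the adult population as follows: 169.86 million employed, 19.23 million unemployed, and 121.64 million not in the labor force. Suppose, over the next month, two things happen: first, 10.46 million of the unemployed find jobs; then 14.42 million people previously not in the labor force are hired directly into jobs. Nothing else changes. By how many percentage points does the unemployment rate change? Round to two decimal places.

Initially, labor force = 169.86 + 19.23 = 189.09 million, so u = 19.23/189.09 = 10.17%.
After the first change, unemployed falls and employed rises by 10.46; labor force unchanged → E = 180.32, U = 8.77, labor force = 189.09 million.
After the second change, employed and labor force both rise by 14.42; unemployed unchanged → E = 194.74, U = 8.77, labor force = 203.51 million.
New unemployment rate = 8.77 / 203.51 = 4.31%.
Change = 4.31% − 10.17% = −5.86 percentage points.

The unemployment rate changes by −5.86 percentage points.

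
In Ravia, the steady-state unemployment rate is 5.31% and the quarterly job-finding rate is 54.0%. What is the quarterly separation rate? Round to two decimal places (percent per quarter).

From u* = s/(s+f): s = u·f/(1−u).
s = 0.0531 × 54.0 / (1 − 0.0531) = 2.8674 / 0.9469 ≈ 3.03% per quarter.

Separation rate ≈ 3.03% per quarter.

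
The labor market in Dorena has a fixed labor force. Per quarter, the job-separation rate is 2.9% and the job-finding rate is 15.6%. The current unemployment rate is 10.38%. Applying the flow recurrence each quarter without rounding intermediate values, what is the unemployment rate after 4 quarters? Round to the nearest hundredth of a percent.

With a fixed labor force, u_{t+1} = u_t + s·(1−u_t) − f·u_t = u_t·(1−s−f) + s.
Here 1−s−f = 0.815 and s = 0.029.
u_1 = 0.103800 × 0.815 + 0.029 = 0.113597.
u_2 = 0.113597 × 0.815 + 0.029 = 0.121582.
u_3 = 0.121582 × 0.815 + 0.029 = 0.128089.
u_4 = 0.128089 × 0.815 + 0.029 = 0.133393.

Unemployment rate after four quarters ≈ 13.34%.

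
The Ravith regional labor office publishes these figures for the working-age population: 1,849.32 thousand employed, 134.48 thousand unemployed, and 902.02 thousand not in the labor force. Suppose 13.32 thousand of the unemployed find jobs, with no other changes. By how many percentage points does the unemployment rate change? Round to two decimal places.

Initially, labor force = 1,849.32 + 134.48 = 1,983.80 thousand, so u = 134.48/1,983.80 = 6.78%.
After the change, unemployed falls and employed rises by 13.32; labor force unchanged → E = 1,862.64, U = 121.16, labor force = 1,983.80 thousand.
New unemployment rate = 121.16 / 1,983.80 = 6.11%.
Change = 6.11% − 6.78% = −0.67 percentage points.

The unemployment rate changes by −0.67 percentage points.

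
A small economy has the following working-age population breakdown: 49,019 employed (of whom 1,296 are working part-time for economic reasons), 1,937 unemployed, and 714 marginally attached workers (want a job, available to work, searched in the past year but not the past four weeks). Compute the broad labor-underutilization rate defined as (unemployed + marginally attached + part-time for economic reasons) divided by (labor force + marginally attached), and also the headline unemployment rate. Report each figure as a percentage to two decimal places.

Labor force = 49,019 + 1,937 = 50,956.
Numerator = 1,937 + 714 + 1,296 = 3,947.
Denominator = 50,956 + 714 = 51,670.
Broad rate = 3,947 / 51,670 = 7.64%.
Headline unemployment rate = 1,937 / 50,956 = 3.80%.

Broad underutilization rate ≈ 7.64%; headline unemployment rate ≈ 3.80%.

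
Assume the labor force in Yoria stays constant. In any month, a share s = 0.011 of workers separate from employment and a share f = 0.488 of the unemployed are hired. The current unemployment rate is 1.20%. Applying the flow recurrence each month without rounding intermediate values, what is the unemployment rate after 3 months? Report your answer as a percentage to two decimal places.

Unemployment rate after three months ≈ 2.08%.

With a fixed labor force, u_{t+1} = u_t + s·(1−u_t) − f·u_t = u_t·(1−s−f) + s.
Here 1−s−f = 0.501 and s = 0.011.
u_1 = 0.012000 × 0.501 + 0.011 = 0.017012.
u_2 = 0.017012 × 0.501 + 0.011 = 0.019523.
u_3 = 0.019523 × 0.501 + 0.011 = 0.020781.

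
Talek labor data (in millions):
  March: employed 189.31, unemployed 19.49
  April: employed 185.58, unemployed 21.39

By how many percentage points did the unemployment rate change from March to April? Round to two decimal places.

The unemployment rate changed by +1.00 percentage points.

March: labor force = 189.31 + 19.49 = 208.80; u = 19.49/208.80 = 9.33%.
April: labor force = 185.58 + 21.39 = 206.97; u = 21.39/206.97 = 10.33%.
Change = 10.33% − 9.33% = +1.00 pp.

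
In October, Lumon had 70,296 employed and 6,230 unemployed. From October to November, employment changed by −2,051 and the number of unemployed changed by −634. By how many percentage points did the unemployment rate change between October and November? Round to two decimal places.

October: labor force = 70,296 + 6,230 = 76,526; u = 6,230/76,526 = 8.14%.
November: labor force = 68,245 + 5,596 = 73,841; u = 5,596/73,841 = 7.58%.
Change = 7.58% − 8.14% = −0.56 pp.

The unemployment rate changed by −0.56 percentage points.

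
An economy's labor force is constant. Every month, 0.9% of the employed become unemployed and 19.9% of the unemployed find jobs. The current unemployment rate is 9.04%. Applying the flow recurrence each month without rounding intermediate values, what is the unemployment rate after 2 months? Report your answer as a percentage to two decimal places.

Unemployment rate after two months ≈ 7.28%.

With a fixed labor force, u_{t+1} = u_t + s·(1−u_t) − f·u_t = u_t·(1−s−f) + s.
Here 1−s−f = 0.792 and s = 0.009.
u_1 = 0.090400 × 0.792 + 0.009 = 0.080597.
u_2 = 0.080597 × 0.792 + 0.009 = 0.072833.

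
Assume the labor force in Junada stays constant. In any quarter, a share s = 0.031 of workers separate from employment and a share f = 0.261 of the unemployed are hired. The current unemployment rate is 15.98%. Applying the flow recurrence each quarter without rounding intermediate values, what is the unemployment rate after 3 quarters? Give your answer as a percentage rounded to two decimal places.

With a fixed labor force, u_{t+1} = u_t + s·(1−u_t) − f·u_t = u_t·(1−s−f) + s.
Here 1−s−f = 0.708 and s = 0.031.
u_1 = 0.159800 × 0.708 + 0.031 = 0.144138.
u_2 = 0.144138 × 0.708 + 0.031 = 0.133050.
u_3 = 0.133050 × 0.708 + 0.031 = 0.125199.

Unemployment rate after three quarters ≈ 12.52%.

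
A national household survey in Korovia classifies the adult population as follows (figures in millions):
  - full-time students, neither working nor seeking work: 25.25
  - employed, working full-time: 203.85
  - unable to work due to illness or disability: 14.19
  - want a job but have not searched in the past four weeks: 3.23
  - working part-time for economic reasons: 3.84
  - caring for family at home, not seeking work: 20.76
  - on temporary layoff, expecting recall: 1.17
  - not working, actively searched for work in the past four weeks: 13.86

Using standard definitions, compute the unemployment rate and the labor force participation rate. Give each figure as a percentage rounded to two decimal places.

Unemployment rate ≈ 6.75%; labor force participation rate ≈ 77.83%.

Employed = 203.85 + 3.84 = 207.69 million (anyone who worked, including part-time for economic reasons, counts as employed).
Unemployed = 1.17 + 13.86 = 15.03 million (jobless and actively searching, or on temporary layoff).
Labor force = 207.69 + 15.03 = 222.72 million.
Not in labor force = 25.25 + 14.19 + 3.23 + 20.76 = 63.43 million (those not working and not actively searching are outside the labor force — including those who want a job but have given up searching).
Civilian working-age population = 222.72 + 63.43 = 286.15 million.
Unemployment rate = 15.03 / 222.72 = 6.75%.
Labor force participation rate = 222.72 / 286.15 = 77.83%.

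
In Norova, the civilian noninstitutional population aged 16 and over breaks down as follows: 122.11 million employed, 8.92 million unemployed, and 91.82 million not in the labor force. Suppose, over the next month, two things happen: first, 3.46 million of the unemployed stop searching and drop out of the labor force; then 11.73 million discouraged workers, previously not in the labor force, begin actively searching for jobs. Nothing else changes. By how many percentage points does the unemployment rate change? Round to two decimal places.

The unemployment rate changes by +5.53 percentage points.

Initially, labor force = 122.11 + 8.92 = 131.03 million, so u = 8.92/131.03 = 6.81%.
After the first change, unemployed and labor force both fall by 3.46 → E = 122.11, U = 5.46, labor force = 127.57 million.
After the second change, unemployed and labor force both rise by 11.73 → E = 122.11, U = 17.19, labor force = 139.30 million.
New unemployment rate = 17.19 / 139.30 = 12.34%.
Change = 12.34% − 6.81% = +5.53 percentage points.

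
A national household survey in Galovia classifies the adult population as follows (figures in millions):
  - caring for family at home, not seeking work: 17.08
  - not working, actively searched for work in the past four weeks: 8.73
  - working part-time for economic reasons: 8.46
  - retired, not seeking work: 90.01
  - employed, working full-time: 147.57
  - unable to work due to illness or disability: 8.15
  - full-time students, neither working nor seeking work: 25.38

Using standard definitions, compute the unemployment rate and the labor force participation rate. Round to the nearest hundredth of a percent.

Unemployment rate ≈ 5.30%; labor force participation rate ≈ 53.95%.

Employed = 8.46 + 147.57 = 156.03 million (anyone who worked, including part-time for economic reasons, counts as employed).
Unemployed = 8.73 million.
Labor force = 156.03 + 8.73 = 164.76 million.
Not in labor force = 17.08 + 90.01 + 8.15 + 25.38 = 140.62 million (those not working and not actively searching are outside the labor force).
Civilian working-age population = 164.76 + 140.62 = 305.38 million.
Unemployment rate = 8.73 / 164.76 = 5.30%.
Labor force participation rate = 164.76 / 305.38 = 53.95%.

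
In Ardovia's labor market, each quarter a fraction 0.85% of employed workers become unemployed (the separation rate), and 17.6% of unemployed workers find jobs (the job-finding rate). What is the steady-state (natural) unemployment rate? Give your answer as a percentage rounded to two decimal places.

At steady state the flows balance: s·E = f·U, so U/(E+U) = s/(s+f).
u* = 0.85 / (0.85 + 17.6) = 0.85 / 18.45 = 4.61%.

Steady-state unemployment rate ≈ 4.61%.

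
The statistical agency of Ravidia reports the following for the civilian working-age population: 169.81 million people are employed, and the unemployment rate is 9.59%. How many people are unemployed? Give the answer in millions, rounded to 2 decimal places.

About 18.01 million are unemployed.

Let U be the number unemployed. The labor force is E + U, and U/(E+U) = 0.0959.
So U = 0.0959 × 169.81 / (1 − 0.0959) = 16.2848 / 0.9041 ≈ 18.01 million.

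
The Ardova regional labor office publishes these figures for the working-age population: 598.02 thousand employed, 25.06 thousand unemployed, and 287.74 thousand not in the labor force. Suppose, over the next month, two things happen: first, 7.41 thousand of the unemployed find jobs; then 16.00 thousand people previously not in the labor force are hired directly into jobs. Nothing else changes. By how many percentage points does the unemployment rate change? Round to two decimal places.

Initially, labor force = 598.02 + 25.06 = 623.08 thousand, so u = 25.06/623.08 = 4.02%.
After the first change, unemployed falls and employed rises by 7.41; labor force unchanged → E = 605.43, U = 17.65, labor force = 623.08 thousand.
After the second change, employed and labor force both rise by 16.00; unemployed unchanged → E = 621.43, U = 17.65, labor force = 639.08 thousand.
New unemployment rate = 17.65 / 639.08 = 2.76%.
Change = 2.76% − 4.02% = −1.26 percentage points.

The unemployment rate changes by −1.26 percentage points.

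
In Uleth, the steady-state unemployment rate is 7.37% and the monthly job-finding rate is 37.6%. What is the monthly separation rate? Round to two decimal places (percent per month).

From u* = s/(s+f): s = u·f/(1−u).
s = 0.0737 × 37.6 / (1 − 0.0737) = 2.7711 / 0.9263 ≈ 2.99% per month.

Separation rate ≈ 2.99% per month.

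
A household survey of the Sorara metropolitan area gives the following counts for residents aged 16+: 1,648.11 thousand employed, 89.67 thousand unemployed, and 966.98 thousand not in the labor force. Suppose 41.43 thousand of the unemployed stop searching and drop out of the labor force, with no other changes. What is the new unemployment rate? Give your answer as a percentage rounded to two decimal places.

Initially, labor force = 1,648.11 + 89.67 = 1,737.78 thousand, so u = 89.67/1,737.78 = 5.16%.
After the change, unemployed and labor force both fall by 41.43 → E = 1,648.11, U = 48.24, labor force = 1,696.35 thousand.
New unemployment rate = 48.24 / 1,696.35 = 2.84%.

New unemployment rate ≈ 2.84%.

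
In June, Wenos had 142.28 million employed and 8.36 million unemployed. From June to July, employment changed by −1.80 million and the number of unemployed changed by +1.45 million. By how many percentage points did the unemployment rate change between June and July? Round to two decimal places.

The unemployment rate changed by +0.98 percentage points.

June: labor force = 142.28 + 8.36 = 150.64; u = 8.36/150.64 = 5.55%.
July: labor force = 140.48 + 9.81 = 150.29; u = 9.81/150.29 = 6.53%.
Change = 6.53% − 5.55% = +0.98 pp.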